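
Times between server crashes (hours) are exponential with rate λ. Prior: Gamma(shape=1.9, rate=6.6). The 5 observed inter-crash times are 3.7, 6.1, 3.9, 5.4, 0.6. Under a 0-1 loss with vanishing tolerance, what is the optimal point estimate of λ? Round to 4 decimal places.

0.2243

Σ times = 19.7. Posterior: Gamma(shape = 1.9+5 = 6.9, rate = 6.6+19.7 = 26.3).
Mode = (α−1)/β = 5.9/26.3 = 0.2243.
Mean = α/β = 6.9/26.3 = 0.2624.
This is the posterior mode — the MAP estimate.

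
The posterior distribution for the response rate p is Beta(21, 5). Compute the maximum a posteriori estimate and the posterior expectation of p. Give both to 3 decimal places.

Mode = (21−1)/(21+5−2) = 20/24 = 0.833.
Mean = 21/(21+5) = 21/26 = 0.808.
The mean is pulled below the mode by the posterior's left skew.

maximum a posteriori estimate = 0.833, posterior expectation = 0.808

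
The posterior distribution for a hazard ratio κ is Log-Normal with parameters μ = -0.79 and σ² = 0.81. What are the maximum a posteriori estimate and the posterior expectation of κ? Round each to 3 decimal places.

MAP = 0.202, posterior mean = 0.680

Mode = exp(μ − σ²) = exp(-1.60) = 0.202.
Mean = exp(μ + σ²/2) = exp(-0.385) = 0.680.
Right-skewed posterior ⇒ mode < mean.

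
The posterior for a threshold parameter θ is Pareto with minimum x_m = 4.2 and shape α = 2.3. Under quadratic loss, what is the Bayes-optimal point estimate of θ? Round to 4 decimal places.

7.4308

The Pareto density is strictly decreasing on [x_m, ∞), so the mode is x_m = 4.2000.
Mean = α·x_m/(α−1) = 2.3·4.2/1.3 = 7.4308.
Quadratic loss ⇒ the optimal estimator is the posterior mean.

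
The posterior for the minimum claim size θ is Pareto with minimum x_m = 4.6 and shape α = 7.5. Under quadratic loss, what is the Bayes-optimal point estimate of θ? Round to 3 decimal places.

5.308

The Pareto density is strictly decreasing on [x_m, ∞), so the mode is x_m = 4.600.
Mean = α·x_m/(α−1) = 7.5·4.6/6.5 = 5.308.
Quadratic loss ⇒ the optimal estimator is the posterior mean.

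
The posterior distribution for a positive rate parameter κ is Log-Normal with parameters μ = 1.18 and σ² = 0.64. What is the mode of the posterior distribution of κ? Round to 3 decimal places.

Mode = exp(μ − σ²) = exp(0.54) = 1.716.
Mean = exp(μ + σ²/2) = exp(1.500) = 4.482.
This is the posterior mode — the MAP estimate.

1.716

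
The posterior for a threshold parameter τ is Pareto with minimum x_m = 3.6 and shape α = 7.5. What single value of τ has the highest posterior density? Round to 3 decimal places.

3.600

The Pareto density is strictly decreasing on [x_m, ∞), so the mode is x_m = 3.600.
Mean = α·x_m/(α−1) = 7.5·3.6/6.5 = 4.154.
This is the posterior mode — the MAP estimate.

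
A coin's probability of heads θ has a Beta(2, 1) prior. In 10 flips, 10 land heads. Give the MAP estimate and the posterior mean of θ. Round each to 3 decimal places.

Posterior: Beta(2+10, 1+0) = Beta(12, 1).
Since β = 1 ≤ 1 and α > 1, the Beta density is monotone increasing on [0,1]; the mode is at 1.
Mean = 12/(12+1) = 0.923.

MAP estimate = 1.000, posterior mean = 0.923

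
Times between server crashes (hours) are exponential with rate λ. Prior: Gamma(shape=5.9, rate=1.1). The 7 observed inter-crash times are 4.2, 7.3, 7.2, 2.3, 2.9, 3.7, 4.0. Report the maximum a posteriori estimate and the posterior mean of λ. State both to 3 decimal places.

Σ times = 31.6. Posterior: Gamma(shape = 5.9+7 = 12.9, rate = 1.1+31.6 = 32.7).
Mode = (α−1)/β = 11.9/32.7 = 0.364.
Mean = α/β = 12.9/32.7 = 0.394.
Mean > mode: the posterior has a right tail.

λ_MAP = 0.364, E[λ|data] = 0.394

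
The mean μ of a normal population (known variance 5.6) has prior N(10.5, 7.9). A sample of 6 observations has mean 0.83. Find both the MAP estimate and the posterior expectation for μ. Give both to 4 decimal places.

MAP = 1.8517; posterior mean = 1.8517

Posterior for μ is Normal. Precision-weighted mean: (1/7.9·10.5 + 6/5.6·0.83) / (1/7.9 + 6/5.6) = 1.8517.
A Normal posterior is symmetric, so mode = mean.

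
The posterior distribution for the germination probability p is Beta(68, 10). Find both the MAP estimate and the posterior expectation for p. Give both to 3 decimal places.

Mode = (68−1)/(68+10−2) = 67/76 = 0.882.
Mean = 68/(68+10) = 68/78 = 0.872.
The posterior is left-skewed, so the mode exceeds the mean.

MAP estimate = 0.882, posterior expectation = 0.872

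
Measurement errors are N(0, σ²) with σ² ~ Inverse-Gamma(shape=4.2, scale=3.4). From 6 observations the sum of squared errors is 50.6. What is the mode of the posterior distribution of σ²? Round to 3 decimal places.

3.500

Posterior: Inverse-Gamma(shape = 4.2+6/2 = 7.2, scale = 3.4+50.6/2 = 28.7).
Mode = β/(α+1) = 28.7/8.2 = 3.500.
Mean = β/(α−1) = 28.7/6.2 = 4.629.
This is the posterior mode — the MAP estimate.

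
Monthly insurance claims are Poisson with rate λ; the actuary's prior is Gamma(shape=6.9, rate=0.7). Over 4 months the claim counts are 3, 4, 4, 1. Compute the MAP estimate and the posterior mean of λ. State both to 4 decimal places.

Σ counts = 12. Posterior: Gamma(shape = 6.9+12 = 18.9, rate = 0.7+4 = 4.7).
Mode = (α−1)/β = 17.9/4.7 = 3.8085.
Mean = α/β = 18.9/4.7 = 4.0213.
The posterior is right-skewed, so the mean exceeds the mode.

MAP = 3.8085; posterior mean = 4.0213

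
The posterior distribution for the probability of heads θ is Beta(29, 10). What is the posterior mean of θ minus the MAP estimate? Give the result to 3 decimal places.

Mode = (29−1)/(29+10−2) = 28/37 = 0.757.
Mean = 29/(29+10) = 29/39 = 0.744.
Difference = 0.744 − 0.757 = -0.013.

-0.013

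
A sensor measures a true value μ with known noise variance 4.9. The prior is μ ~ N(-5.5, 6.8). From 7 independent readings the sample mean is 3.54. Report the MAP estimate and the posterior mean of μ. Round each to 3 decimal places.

Posterior for μ is Normal. Precision-weighted mean: (1/6.8·-5.5 + 7/4.9·3.54) / (1/6.8 + 7/4.9) = 2.696.
A Normal posterior is symmetric, so mode = mean.

MAP estimate = 2.696, posterior mean = 2.696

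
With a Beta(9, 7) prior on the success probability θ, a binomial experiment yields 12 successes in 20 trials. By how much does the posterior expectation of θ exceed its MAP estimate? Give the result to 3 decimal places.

Posterior: Beta(9+12, 7+8) = Beta(21, 15).
Mode = (21−1)/(21+15−2) = 20/34 = 0.588.
Mean = 21/(21+15) = 21/36 = 0.583.
Difference = 0.583 − 0.588 = -0.005.
The posterior is left-skewed, so the mode exceeds the mean.

-0.005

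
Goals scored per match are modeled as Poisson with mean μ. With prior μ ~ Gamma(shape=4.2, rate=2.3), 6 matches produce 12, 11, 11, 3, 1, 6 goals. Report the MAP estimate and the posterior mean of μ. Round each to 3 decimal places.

Σ counts = 44. Posterior: Gamma(shape = 4.2+44 = 48.2, rate = 2.3+6 = 8.3).
Mode = (α−1)/β = 47.2/8.3 = 5.687.
Mean = α/β = 48.2/8.3 = 5.807.
The posterior is right-skewed, so the mean exceeds the mode.

MAP estimate = 5.687, posterior mean = 5.807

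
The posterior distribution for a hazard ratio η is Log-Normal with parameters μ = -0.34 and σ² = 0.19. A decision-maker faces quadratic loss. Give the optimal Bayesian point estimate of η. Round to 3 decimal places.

Mode = exp(μ − σ²) = exp(-0.53) = 0.589.
Mean = exp(μ + σ²/2) = exp(-0.245) = 0.783.
Quadratic loss ⇒ the optimal estimator is the posterior mean.

0.783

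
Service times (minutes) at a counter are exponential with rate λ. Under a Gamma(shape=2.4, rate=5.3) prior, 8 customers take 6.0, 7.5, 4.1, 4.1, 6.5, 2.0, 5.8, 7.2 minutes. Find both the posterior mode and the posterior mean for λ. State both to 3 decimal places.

Σ times = 43.2. Posterior: Gamma(shape = 2.4+8 = 10.4, rate = 5.3+43.2 = 48.5).
Mode = (α−1)/β = 9.4/48.5 = 0.194.
Mean = α/β = 10.4/48.5 = 0.214.
Right-skewed posterior ⇒ mode < mean.

λ_MAP = 0.194, E[λ|data] = 0.214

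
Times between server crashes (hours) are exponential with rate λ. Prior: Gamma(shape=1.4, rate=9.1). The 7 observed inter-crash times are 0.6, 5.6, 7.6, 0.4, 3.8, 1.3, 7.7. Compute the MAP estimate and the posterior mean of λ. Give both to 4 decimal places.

MAP estimate = 0.2050, posterior mean = 0.2327

Σ times = 27.0. Posterior: Gamma(shape = 1.4+7 = 8.4, rate = 9.1+27.0 = 36.1).
Mode = (α−1)/β = 7.4/36.1 = 0.2050.
Mean = α/β = 8.4/36.1 = 0.2327.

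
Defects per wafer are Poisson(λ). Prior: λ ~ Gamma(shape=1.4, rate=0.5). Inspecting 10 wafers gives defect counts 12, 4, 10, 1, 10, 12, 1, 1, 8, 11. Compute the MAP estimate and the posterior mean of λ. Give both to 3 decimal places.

MAP: 6.705. Posterior mean: 6.800.

Σ counts = 70. Posterior: Gamma(shape = 1.4+70 = 71.4, rate = 0.5+10 = 10.5).
Mode = (α−1)/β = 70.4/10.5 = 6.705.
Mean = α/β = 71.4/10.5 = 6.800.
The posterior is right-skewed, so the mean exceeds the mode.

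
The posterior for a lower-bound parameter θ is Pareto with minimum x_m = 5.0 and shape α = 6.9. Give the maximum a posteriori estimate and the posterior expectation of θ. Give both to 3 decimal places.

The Pareto density is strictly decreasing on [x_m, ∞), so the mode is x_m = 5.000.
Mean = α·x_m/(α−1) = 6.9·5.0/5.9 = 5.847.

maximum a posteriori estimate = 5.000, posterior expectation = 5.847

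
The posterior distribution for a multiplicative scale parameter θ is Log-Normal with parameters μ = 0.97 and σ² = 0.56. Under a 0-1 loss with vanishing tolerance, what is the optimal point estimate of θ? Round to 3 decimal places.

Mode = exp(μ − σ²) = exp(0.41) = 1.507.
Mean = exp(μ + σ²/2) = exp(1.250) = 3.490.
This is the posterior mode — the MAP estimate.

1.507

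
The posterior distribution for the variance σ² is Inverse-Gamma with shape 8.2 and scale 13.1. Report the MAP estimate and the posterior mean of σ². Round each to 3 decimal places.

MAP estimate = 1.424, posterior mean = 1.819

Mode = β/(α+1) = 13.1/9.2 = 1.424.
Mean = β/(α−1) = 13.1/7.2 = 1.819.
Mean > mode: the posterior has a right tail.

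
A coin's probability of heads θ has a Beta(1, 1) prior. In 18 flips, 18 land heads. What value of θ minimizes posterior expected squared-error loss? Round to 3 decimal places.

Posterior: Beta(1+18, 1+0) = Beta(19, 1).
Since β = 1 ≤ 1 and α > 1, the Beta density is monotone increasing on [0,1]; the mode is at 1.
Mean = 19/(19+1) = 0.950.
Squared-error loss ⇒ the optimal estimator is the posterior mean.

0.950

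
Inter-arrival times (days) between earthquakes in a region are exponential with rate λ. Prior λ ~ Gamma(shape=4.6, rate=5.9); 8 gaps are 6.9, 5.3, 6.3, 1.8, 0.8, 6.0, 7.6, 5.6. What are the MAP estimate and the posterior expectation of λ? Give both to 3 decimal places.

MAP = 0.251; posterior mean = 0.273

Σ times = 40.3. Posterior: Gamma(shape = 4.6+8 = 12.6, rate = 5.9+40.3 = 46.2).
Mode = (α−1)/β = 11.6/46.2 = 0.251.
Mean = α/β = 12.6/46.2 = 0.273.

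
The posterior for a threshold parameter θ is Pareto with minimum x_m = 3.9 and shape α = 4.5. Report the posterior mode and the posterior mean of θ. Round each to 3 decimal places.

The Pareto density is strictly decreasing on [x_m, ∞), so the mode is x_m = 3.900.
Mean = α·x_m/(α−1) = 4.5·3.9/3.5 = 5.014.

MAP = 3.900, posterior mean = 5.014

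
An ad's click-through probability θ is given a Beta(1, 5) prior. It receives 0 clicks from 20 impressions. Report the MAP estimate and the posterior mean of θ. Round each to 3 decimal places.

Posterior: Beta(1+0, 5+20) = Beta(1, 25).
Since α = 1 ≤ 1 and β > 1, the Beta density is monotone decreasing on [0,1]; the mode is at 0.
Mean = 1/(1+25) = 0.038.

MAP: 0.000. Posterior mean: 0.038.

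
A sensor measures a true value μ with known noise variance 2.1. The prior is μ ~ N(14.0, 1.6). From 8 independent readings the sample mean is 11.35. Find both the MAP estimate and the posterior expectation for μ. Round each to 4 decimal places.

Posterior for μ is Normal. Precision-weighted mean: (1/1.6·14.0 + 8/2.1·11.35) / (1/1.6 + 8/2.1) = 11.7235.
A Normal posterior is symmetric, so mode = mean.

MAP estimate = 11.7235, posterior expectation = 11.7235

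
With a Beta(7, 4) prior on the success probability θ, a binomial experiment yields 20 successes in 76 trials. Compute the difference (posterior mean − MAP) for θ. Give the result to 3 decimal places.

0.004

Posterior: Beta(7+20, 4+56) = Beta(27, 60).
Mode = (27−1)/(27+60−2) = 26/85 = 0.306.
Mean = 27/(27+60) = 27/87 = 0.310.
Difference = 0.310 − 0.306 = 0.004.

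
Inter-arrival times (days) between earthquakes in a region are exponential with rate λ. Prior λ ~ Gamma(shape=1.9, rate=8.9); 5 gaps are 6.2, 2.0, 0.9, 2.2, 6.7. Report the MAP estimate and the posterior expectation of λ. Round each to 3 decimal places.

MAP = 0.219, posterior mean = 0.257

Σ times = 18.0. Posterior: Gamma(shape = 1.9+5 = 6.9, rate = 8.9+18.0 = 26.9).
Mode = (α−1)/β = 5.9/26.9 = 0.219.
Mean = α/β = 6.9/26.9 = 0.257.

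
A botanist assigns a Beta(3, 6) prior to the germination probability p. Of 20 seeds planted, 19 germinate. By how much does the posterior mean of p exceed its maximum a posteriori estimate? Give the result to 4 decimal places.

Posterior: Beta(3+19, 6+1) = Beta(22, 7).
Mode = (22−1)/(22+7−2) = 21/27 = 0.7778.
Mean = 22/(22+7) = 22/29 = 0.7586.
Difference = 0.7586 − 0.7778 = -0.0192.
The mean is pulled below the mode by the posterior's left skew.

-0.0192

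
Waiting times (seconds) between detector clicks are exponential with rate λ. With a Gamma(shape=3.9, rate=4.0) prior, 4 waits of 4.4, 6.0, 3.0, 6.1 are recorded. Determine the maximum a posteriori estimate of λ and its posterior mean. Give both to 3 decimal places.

Σ times = 19.5. Posterior: Gamma(shape = 3.9+4 = 7.9, rate = 4.0+19.5 = 23.5).
Mode = (α−1)/β = 6.9/23.5 = 0.294.
Mean = α/β = 7.9/23.5 = 0.336.
Mean > mode: the posterior has a right tail.

λ_MAP = 0.294, E[λ|data] = 0.336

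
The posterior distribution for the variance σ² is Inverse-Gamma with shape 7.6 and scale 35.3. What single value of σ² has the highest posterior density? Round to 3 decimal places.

4.105

Mode = β/(α+1) = 35.3/8.6 = 4.105.
Mean = β/(α−1) = 35.3/6.6 = 5.348.
This is the posterior mode — the MAP estimate.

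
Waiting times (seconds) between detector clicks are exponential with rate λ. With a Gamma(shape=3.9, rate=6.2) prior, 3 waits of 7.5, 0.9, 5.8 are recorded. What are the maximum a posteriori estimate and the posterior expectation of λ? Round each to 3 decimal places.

Σ times = 14.2. Posterior: Gamma(shape = 3.9+3 = 6.9, rate = 6.2+14.2 = 20.4).
Mode = (α−1)/β = 5.9/20.4 = 0.289.
Mean = α/β = 6.9/20.4 = 0.338.
Mean > mode: the posterior has a right tail.

λ_MAP = 0.289, E[λ|data] = 0.338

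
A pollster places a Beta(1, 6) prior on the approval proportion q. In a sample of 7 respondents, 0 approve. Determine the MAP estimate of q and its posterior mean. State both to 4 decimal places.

MAP: 0.0000. Posterior mean: 0.0714.

Posterior: Beta(1+0, 6+7) = Beta(1, 13).
Since α = 1 ≤ 1 and β > 1, the Beta density is monotone decreasing on [0,1]; the mode is at 0.
Mean = 1/(1+13) = 0.0714.
The posterior is right-skewed, so the mean exceeds the mode.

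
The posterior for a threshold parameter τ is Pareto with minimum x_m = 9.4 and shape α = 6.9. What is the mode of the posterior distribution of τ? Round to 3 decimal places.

9.400

The Pareto density is strictly decreasing on [x_m, ∞), so the mode is x_m = 9.400.
Mean = α·x_m/(α−1) = 6.9·9.4/5.9 = 10.993.
This is the posterior mode — the MAP estimate.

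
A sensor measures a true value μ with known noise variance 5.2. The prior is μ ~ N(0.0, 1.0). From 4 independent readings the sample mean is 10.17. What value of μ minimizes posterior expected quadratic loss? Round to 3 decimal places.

Posterior for μ is Normal. Precision-weighted mean: (1/1.0·0.0 + 4/5.2·10.17) / (1/1.0 + 4/5.2) = 4.422.
A Normal posterior is symmetric, so mode = mean.
Quadratic loss ⇒ the optimal estimator is the posterior mean.

4.422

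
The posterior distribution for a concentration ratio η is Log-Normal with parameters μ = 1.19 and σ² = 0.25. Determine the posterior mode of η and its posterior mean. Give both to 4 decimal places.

Mode = exp(μ − σ²) = exp(0.94) = 2.5600.
Mean = exp(μ + σ²/2) = exp(1.315) = 3.7248.
The mean is pulled above the mode by the posterior's right skew.

posterior mode = 2.5600, posterior mean = 3.7248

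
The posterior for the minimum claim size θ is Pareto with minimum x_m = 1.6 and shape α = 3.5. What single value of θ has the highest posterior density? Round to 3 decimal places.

The Pareto density is strictly decreasing on [x_m, ∞), so the mode is x_m = 1.600.
Mean = α·x_m/(α−1) = 3.5·1.6/2.5 = 2.240.
This is the posterior mode — the MAP estimate.

1.600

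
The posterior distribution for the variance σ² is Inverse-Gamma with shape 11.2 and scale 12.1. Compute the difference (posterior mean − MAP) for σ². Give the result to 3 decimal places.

0.194

Mode = β/(α+1) = 12.1/12.2 = 0.992.
Mean = β/(α−1) = 12.1/10.2 = 1.186.
Difference = 1.186 − 0.992 = 0.194.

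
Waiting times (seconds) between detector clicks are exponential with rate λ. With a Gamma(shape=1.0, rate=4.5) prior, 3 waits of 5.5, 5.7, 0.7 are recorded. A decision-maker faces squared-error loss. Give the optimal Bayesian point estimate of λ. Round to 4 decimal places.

0.2439

Σ times = 11.9. Posterior: Gamma(shape = 1.0+3 = 4.0, rate = 4.5+11.9 = 16.4).
Mode = (α−1)/β = 3.0/16.4 = 0.1829.
Mean = α/β = 4.0/16.4 = 0.2439.
Squared-error loss ⇒ the optimal estimator is the posterior mean.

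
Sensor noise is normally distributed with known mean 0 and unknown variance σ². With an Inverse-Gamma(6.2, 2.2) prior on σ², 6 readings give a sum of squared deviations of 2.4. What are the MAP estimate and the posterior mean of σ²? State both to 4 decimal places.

Posterior: Inverse-Gamma(shape = 6.2+6/2 = 9.2, scale = 2.2+2.4/2 = 3.4).
Mode = β/(α+1) = 3.4/10.2 = 0.3333.
Mean = β/(α−1) = 3.4/8.2 = 0.4146.

MAP = 0.3333; posterior mean = 0.4146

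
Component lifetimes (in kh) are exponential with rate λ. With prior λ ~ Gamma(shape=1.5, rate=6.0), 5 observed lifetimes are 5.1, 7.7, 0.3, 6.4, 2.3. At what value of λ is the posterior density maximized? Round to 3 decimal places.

0.198

Σ times = 21.8. Posterior: Gamma(shape = 1.5+5 = 6.5, rate = 6.0+21.8 = 27.8).
Mode = (α−1)/β = 5.5/27.8 = 0.198.
Mean = α/β = 6.5/27.8 = 0.234.
This is the posterior mode — the MAP estimate.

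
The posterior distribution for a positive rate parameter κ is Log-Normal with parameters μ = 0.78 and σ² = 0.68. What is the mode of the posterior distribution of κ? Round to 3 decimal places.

Mode = exp(μ − σ²) = exp(0.10) = 1.105.
Mean = exp(μ + σ²/2) = exp(1.120) = 3.065.
This is the posterior mode — the MAP estimate.

1.105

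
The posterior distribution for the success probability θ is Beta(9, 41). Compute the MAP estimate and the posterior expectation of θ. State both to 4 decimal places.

MAP: 0.1667. Posterior mean: 0.1800.

Mode = (9−1)/(9+41−2) = 8/48 = 0.1667.
Mean = 9/(9+41) = 9/50 = 0.1800.
Mean > mode: the posterior has a right tail.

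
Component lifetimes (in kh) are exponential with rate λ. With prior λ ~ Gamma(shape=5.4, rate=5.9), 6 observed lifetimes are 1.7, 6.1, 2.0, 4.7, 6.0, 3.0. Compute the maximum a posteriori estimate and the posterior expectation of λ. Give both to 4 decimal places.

maximum a posteriori estimate = 0.3537, posterior expectation = 0.3878

Σ times = 23.5. Posterior: Gamma(shape = 5.4+6 = 11.4, rate = 5.9+23.5 = 29.4).
Mode = (α−1)/β = 10.4/29.4 = 0.3537.
Mean = α/β = 11.4/29.4 = 0.3878.
Mean > mode: the posterior has a right tail.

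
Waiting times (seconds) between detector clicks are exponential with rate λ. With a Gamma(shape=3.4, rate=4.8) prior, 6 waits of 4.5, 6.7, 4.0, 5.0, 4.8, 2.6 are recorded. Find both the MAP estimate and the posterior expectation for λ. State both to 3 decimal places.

λ_MAP = 0.259, E[λ|data] = 0.290

Σ times = 27.6. Posterior: Gamma(shape = 3.4+6 = 9.4, rate = 4.8+27.6 = 32.4).
Mode = (α−1)/β = 8.4/32.4 = 0.259.
Mean = α/β = 9.4/32.4 = 0.290.
Mean > mode: the posterior has a right tail.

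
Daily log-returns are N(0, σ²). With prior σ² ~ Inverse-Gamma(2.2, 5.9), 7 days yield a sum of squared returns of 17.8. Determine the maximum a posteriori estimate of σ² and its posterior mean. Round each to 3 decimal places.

Posterior: Inverse-Gamma(shape = 2.2+7/2 = 5.7, scale = 5.9+17.8/2 = 14.8).
Mode = β/(α+1) = 14.8/6.7 = 2.209.
Mean = β/(α−1) = 14.8/4.7 = 3.149.

maximum a posteriori estimate = 2.209, posterior mean = 3.149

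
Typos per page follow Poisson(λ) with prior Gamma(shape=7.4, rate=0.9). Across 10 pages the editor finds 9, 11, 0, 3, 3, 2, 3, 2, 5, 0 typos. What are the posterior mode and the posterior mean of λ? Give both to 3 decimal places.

Σ counts = 38. Posterior: Gamma(shape = 7.4+38 = 45.4, rate = 0.9+10 = 10.9).
Mode = (α−1)/β = 44.4/10.9 = 4.073.
Mean = α/β = 45.4/10.9 = 4.165.
Right-skewed posterior ⇒ mode < mean.

λ_MAP = 4.073, E[λ|data] = 4.165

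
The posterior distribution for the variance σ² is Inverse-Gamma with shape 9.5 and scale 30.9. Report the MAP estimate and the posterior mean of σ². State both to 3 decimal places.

Mode = β/(α+1) = 30.9/10.5 = 2.943.
Mean = β/(α−1) = 30.9/8.5 = 3.635.

σ²_MAP = 2.943, E[σ²|data] = 3.635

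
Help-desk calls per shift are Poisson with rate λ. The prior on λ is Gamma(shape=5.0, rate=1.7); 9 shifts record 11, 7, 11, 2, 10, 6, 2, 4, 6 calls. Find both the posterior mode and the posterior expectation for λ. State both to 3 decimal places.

Σ counts = 59. Posterior: Gamma(shape = 5.0+59 = 64.0, rate = 1.7+9 = 10.7).
Mode = (α−1)/β = 63.0/10.7 = 5.888.
Mean = α/β = 64.0/10.7 = 5.981.
Right-skewed posterior ⇒ mode < mean.

posterior mode = 5.888, posterior expectation = 5.981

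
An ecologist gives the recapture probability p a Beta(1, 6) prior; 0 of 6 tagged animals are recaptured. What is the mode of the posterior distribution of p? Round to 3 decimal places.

Posterior: Beta(1+0, 6+6) = Beta(1, 12).
Since α = 1 ≤ 1 and β > 1, the Beta density is monotone decreasing on [0,1]; the mode is at 0.
Mean = 1/(1+12) = 0.077.
This is the posterior mode — the MAP estimate.

0.000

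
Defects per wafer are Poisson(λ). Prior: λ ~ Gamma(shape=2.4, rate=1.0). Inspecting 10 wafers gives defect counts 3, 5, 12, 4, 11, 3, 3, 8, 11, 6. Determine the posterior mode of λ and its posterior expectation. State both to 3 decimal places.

Σ counts = 66. Posterior: Gamma(shape = 2.4+66 = 68.4, rate = 1.0+10 = 11.0).
Mode = (α−1)/β = 67.4/11.0 = 6.127.
Mean = α/β = 68.4/11.0 = 6.218.
The posterior is right-skewed, so the mean exceeds the mode.

MAP: 6.127. Posterior mean: 6.218.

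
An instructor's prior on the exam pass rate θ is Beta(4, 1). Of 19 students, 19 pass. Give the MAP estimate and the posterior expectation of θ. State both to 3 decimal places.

Posterior: Beta(4+19, 1+0) = Beta(23, 1).
Since β = 1 ≤ 1 and α > 1, the Beta density is monotone increasing on [0,1]; the mode is at 1.
Mean = 23/(23+1) = 0.958.

MAP = 1.000, posterior mean = 0.958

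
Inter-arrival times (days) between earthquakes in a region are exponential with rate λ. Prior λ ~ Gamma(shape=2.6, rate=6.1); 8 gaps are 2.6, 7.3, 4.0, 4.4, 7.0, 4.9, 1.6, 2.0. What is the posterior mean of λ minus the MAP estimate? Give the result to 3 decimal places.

Σ times = 33.8. Posterior: Gamma(shape = 2.6+8 = 10.6, rate = 6.1+33.8 = 39.9).
Mode = (α−1)/β = 9.6/39.9 = 0.241.
Mean = α/β = 10.6/39.9 = 0.266.
Difference = 0.266 − 0.241 = 0.025.
Right-skewed posterior ⇒ mode < mean.

0.025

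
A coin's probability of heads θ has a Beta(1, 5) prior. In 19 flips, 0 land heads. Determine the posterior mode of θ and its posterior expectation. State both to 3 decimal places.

θ_MAP = 0.000, E[θ|data] = 0.040

Posterior: Beta(1+0, 5+19) = Beta(1, 24).
Since α = 1 ≤ 1 and β > 1, the Beta density is monotone decreasing on [0,1]; the mode is at 0.
Mean = 1/(1+24) = 0.040.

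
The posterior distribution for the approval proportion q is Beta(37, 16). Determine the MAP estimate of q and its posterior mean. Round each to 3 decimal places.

MAP = 0.706, posterior mean = 0.698

Mode = (37−1)/(37+16−2) = 36/51 = 0.706.
Mean = 37/(37+16) = 37/53 = 0.698.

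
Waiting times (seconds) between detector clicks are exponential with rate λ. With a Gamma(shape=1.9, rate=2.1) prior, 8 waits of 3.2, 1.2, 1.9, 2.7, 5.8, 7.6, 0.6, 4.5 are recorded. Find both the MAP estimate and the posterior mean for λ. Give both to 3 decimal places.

MAP: 0.301. Posterior mean: 0.334.

Σ times = 27.5. Posterior: Gamma(shape = 1.9+8 = 9.9, rate = 2.1+27.5 = 29.6).
Mode = (α−1)/β = 8.9/29.6 = 0.301.
Mean = α/β = 9.9/29.6 = 0.334.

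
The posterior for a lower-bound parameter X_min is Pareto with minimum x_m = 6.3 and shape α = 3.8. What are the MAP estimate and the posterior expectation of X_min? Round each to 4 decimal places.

The Pareto density is strictly decreasing on [x_m, ∞), so the mode is x_m = 6.3000.
Mean = α·x_m/(α−1) = 3.8·6.3/2.8 = 8.5500.

MAP: 6.3000. Posterior mean: 8.5500.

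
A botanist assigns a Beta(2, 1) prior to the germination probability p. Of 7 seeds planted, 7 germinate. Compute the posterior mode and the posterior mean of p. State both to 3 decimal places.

Posterior: Beta(2+7, 1+0) = Beta(9, 1).
Since β = 1 ≤ 1 and α > 1, the Beta density is monotone increasing on [0,1]; the mode is at 1.
Mean = 9/(9+1) = 0.900.
Mode > mean: the posterior has a left tail.

p_MAP = 1.000, E[p|data] = 0.900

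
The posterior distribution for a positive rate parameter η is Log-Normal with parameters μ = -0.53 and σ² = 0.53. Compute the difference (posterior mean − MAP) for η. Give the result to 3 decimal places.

0.421

Mode = exp(μ − σ²) = exp(-1.06) = 0.346.
Mean = exp(μ + σ²/2) = exp(-0.265) = 0.767.
Difference = 0.767 − 0.346 = 0.421.
The mean is pulled above the mode by the posterior's right skew.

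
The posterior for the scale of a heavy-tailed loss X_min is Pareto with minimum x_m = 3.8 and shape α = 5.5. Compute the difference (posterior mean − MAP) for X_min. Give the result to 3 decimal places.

The Pareto density is strictly decreasing on [x_m, ∞), so the mode is x_m = 3.800.
Mean = α·x_m/(α−1) = 5.5·3.8/4.5 = 4.644.
Difference = 4.644 − 3.800 = 0.844.

0.844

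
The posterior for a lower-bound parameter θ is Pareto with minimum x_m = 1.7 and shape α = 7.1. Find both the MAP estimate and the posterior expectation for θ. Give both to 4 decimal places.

MAP = 1.7000, posterior mean = 1.9787

The Pareto density is strictly decreasing on [x_m, ∞), so the mode is x_m = 1.7000.
Mean = α·x_m/(α−1) = 7.1·1.7/6.1 = 1.9787.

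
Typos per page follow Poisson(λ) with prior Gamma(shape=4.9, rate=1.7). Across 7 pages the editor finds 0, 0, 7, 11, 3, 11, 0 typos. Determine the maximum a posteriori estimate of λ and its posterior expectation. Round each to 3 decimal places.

Σ counts = 32. Posterior: Gamma(shape = 4.9+32 = 36.9, rate = 1.7+7 = 8.7).
Mode = (α−1)/β = 35.9/8.7 = 4.126.
Mean = α/β = 36.9/8.7 = 4.241.

λ_MAP = 4.126, E[λ|data] = 4.241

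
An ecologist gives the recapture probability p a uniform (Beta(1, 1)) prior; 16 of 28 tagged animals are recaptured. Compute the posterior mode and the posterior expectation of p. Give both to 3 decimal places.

MAP = 0.571, posterior mean = 0.567

Posterior: Beta(1+16, 1+12) = Beta(17, 13).
Mode = (17−1)/(17+13−2) = 16/28 = 0.571.
With a flat prior the MAP equals the MLE, 16/28.
Mean = 17/(17+13) = 17/30 = 0.567.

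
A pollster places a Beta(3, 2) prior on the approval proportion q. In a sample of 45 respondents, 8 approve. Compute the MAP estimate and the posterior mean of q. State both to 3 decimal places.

Posterior: Beta(3+8, 2+37) = Beta(11, 39).
Mode = (11−1)/(11+39−2) = 10/48 = 0.208.
Mean = 11/(11+39) = 11/50 = 0.220.
Right-skewed posterior ⇒ mode < mean.

MAP: 0.208. Posterior mean: 0.220.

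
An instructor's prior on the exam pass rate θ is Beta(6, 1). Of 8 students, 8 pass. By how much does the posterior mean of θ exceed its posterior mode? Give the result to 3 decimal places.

Posterior: Beta(6+8, 1+0) = Beta(14, 1).
Since β = 1 ≤ 1 and α > 1, the Beta density is monotone increasing on [0,1]; the mode is at 1.
Mean = 14/(14+1) = 0.933.
Difference = 0.933 − 1.000 = -0.067.
Left-skewed posterior ⇒ mean < mode.

-0.067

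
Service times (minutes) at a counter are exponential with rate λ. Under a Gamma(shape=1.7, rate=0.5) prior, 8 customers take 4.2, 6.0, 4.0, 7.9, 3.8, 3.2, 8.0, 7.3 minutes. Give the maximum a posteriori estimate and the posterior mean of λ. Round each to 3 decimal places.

MAP: 0.194. Posterior mean: 0.216.

Σ times = 44.4. Posterior: Gamma(shape = 1.7+8 = 9.7, rate = 0.5+44.4 = 44.9).
Mode = (α−1)/β = 8.7/44.9 = 0.194.
Mean = α/β = 9.7/44.9 = 0.216.
The mean is pulled above the mode by the posterior's right skew.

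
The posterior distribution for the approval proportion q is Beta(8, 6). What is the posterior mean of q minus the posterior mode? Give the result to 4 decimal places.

Mode = (8−1)/(8+6−2) = 7/12 = 0.5833.
Mean = 8/(8+6) = 8/14 = 0.5714.
Difference = 0.5714 − 0.5833 = -0.0119.

-0.0119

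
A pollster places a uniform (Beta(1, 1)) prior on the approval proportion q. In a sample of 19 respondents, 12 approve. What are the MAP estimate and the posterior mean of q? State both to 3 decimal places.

Posterior: Beta(1+12, 1+7) = Beta(13, 8).
Mode = (13−1)/(13+8−2) = 12/19 = 0.632.
With a flat prior the MAP equals the MLE, 12/19.
Mean = 13/(13+8) = 13/21 = 0.619.

MAP: 0.632. Posterior mean: 0.619.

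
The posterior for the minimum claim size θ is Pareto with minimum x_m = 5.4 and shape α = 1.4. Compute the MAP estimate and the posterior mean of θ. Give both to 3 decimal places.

MAP estimate = 5.400, posterior mean = 18.900

The Pareto density is strictly decreasing on [x_m, ∞), so the mode is x_m = 5.400.
Mean = α·x_m/(α−1) = 1.4·5.4/0.4 = 18.900.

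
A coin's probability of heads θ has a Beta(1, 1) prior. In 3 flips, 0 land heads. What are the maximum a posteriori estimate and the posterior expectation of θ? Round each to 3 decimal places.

MAP: 0.000. Posterior mean: 0.200.

Posterior: Beta(1+0, 1+3) = Beta(1, 4).
Since α = 1 ≤ 1 and β > 1, the Beta density is monotone decreasing on [0,1]; the mode is at 0.
Mean = 1/(1+4) = 0.200.
The mean is pulled above the mode by the posterior's right skew.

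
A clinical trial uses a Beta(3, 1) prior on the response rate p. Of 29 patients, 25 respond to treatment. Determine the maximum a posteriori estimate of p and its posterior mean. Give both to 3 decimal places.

Posterior: Beta(3+25, 1+4) = Beta(28, 5).
Mode = (28−1)/(28+5−2) = 27/31 = 0.871.
Mean = 28/(28+5) = 28/33 = 0.848.

maximum a posteriori estimate = 0.871, posterior mean = 0.848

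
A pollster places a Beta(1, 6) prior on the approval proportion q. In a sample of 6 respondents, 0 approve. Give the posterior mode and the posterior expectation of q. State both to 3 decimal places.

Posterior: Beta(1+0, 6+6) = Beta(1, 12).
Since α = 1 ≤ 1 and β > 1, the Beta density is monotone decreasing on [0,1]; the mode is at 0.
Mean = 1/(1+12) = 0.077.

posterior mode = 0.000, posterior expectation = 0.077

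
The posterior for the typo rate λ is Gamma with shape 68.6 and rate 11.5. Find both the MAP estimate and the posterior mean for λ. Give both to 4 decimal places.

Mode = (α−1)/β = 67.6/11.5 = 5.8783.
Mean = α/β = 68.6/11.5 = 5.9652.

MAP estimate = 5.8783, posterior mean = 5.9652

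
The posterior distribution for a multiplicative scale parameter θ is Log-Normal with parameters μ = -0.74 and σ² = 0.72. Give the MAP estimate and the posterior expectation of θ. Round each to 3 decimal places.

Mode = exp(μ − σ²) = exp(-1.46) = 0.232.
Mean = exp(μ + σ²/2) = exp(-0.380) = 0.684.
Mean > mode: the posterior has a right tail.

θ_MAP = 0.232, E[θ|data] = 0.684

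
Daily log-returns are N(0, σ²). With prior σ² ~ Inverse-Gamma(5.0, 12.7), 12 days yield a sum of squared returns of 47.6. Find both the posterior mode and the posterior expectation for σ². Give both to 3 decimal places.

Posterior: Inverse-Gamma(shape = 5.0+12/2 = 11.0, scale = 12.7+47.6/2 = 36.5).
Mode = β/(α+1) = 36.5/12.0 = 3.042.
Mean = β/(α−1) = 36.5/10.0 = 3.650.

MAP: 3.042. Posterior mean: 3.650.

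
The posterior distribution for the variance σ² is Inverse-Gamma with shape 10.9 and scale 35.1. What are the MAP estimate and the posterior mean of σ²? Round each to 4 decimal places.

Mode = β/(α+1) = 35.1/11.9 = 2.9496.
Mean = β/(α−1) = 35.1/9.9 = 3.5455.
The posterior is right-skewed, so the mean exceeds the mode.

σ²_MAP = 2.9496, E[σ²|data] = 3.5455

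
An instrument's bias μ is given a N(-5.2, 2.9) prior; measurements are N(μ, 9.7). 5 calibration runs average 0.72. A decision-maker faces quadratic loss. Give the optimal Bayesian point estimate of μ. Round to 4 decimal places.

Posterior for μ is Normal. Precision-weighted mean: (1/2.9·-5.2 + 5/9.7·0.72) / (1/2.9 + 5/9.7) = -1.6529.
A Normal posterior is symmetric, so mode = mean.
Quadratic loss ⇒ the optimal estimator is the posterior mean.

-1.6529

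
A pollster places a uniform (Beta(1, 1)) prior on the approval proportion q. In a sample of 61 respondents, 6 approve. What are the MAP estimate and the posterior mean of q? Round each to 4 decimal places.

q_MAP = 0.0984, E[q|data] = 0.1111

Posterior: Beta(1+6, 1+55) = Beta(7, 56).
Mode = (7−1)/(7+56−2) = 6/61 = 0.0984.
With a flat prior the MAP equals the MLE, 6/61.
Mean = 7/(7+56) = 7/63 = 0.1111.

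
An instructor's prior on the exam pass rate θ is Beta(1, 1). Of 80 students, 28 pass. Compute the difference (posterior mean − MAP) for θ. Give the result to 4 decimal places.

0.0037

Posterior: Beta(1+28, 1+52) = Beta(29, 53).
Mode = (29−1)/(29+53−2) = 28/80 = 0.3500.
With a flat prior the MAP equals the MLE, 28/80.
Mean = 29/(29+53) = 29/82 = 0.3537.
Difference = 0.3537 − 0.3500 = 0.0037.
The mean is pulled above the mode by the posterior's right skew.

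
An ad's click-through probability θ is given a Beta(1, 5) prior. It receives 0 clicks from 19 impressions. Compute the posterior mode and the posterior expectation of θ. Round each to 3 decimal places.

MAP = 0.000; posterior mean = 0.040

Posterior: Beta(1+0, 5+19) = Beta(1, 24).
Since α = 1 ≤ 1 and β > 1, the Beta density is monotone decreasing on [0,1]; the mode is at 0.
Mean = 1/(1+24) = 0.040.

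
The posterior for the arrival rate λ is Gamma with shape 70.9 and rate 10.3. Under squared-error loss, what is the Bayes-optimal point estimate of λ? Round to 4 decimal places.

6.8835

Mode = (α−1)/β = 69.9/10.3 = 6.7864.
Mean = α/β = 70.9/10.3 = 6.8835.
Squared-error loss ⇒ the optimal estimator is the posterior mean.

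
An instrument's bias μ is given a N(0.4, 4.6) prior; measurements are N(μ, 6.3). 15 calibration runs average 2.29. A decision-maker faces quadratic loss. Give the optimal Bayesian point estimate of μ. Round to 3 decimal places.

2.132

Posterior for μ is Normal. Precision-weighted mean: (1/4.6·0.4 + 15/6.3·2.29) / (1/4.6 + 15/6.3) = 2.132.
A Normal posterior is symmetric, so mode = mean.
Quadratic loss ⇒ the optimal estimator is the posterior mean.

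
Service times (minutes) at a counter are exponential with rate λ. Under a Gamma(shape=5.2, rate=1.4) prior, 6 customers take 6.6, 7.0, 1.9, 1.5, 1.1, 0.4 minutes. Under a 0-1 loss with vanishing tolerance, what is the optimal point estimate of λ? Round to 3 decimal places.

0.513

Σ times = 18.5. Posterior: Gamma(shape = 5.2+6 = 11.2, rate = 1.4+18.5 = 19.9).
Mode = (α−1)/β = 10.2/19.9 = 0.513.
Mean = α/β = 11.2/19.9 = 0.563.
This is the posterior mode — the MAP estimate.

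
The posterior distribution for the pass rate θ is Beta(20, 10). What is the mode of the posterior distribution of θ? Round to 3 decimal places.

0.679

Mode = (20−1)/(20+10−2) = 19/28 = 0.679.
Mean = 20/(20+10) = 20/30 = 0.667.
This is the posterior mode — the MAP estimate.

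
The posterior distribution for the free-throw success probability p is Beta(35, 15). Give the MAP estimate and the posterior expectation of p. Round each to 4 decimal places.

Mode = (35−1)/(35+15−2) = 34/48 = 0.7083.
Mean = 35/(35+15) = 35/50 = 0.7000.
The mean is pulled below the mode by the posterior's left skew.

MAP: 0.7083. Posterior mean: 0.7000.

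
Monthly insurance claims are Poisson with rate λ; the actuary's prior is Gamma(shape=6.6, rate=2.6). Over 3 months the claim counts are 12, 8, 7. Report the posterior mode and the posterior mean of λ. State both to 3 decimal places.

Σ counts = 27. Posterior: Gamma(shape = 6.6+27 = 33.6, rate = 2.6+3 = 5.6).
Mode = (α−1)/β = 32.6/5.6 = 5.821.
Mean = α/β = 33.6/5.6 = 6.000.

MAP = 5.821, posterior mean = 6.000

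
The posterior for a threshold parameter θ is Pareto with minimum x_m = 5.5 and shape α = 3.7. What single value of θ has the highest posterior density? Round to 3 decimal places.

5.500

The Pareto density is strictly decreasing on [x_m, ∞), so the mode is x_m = 5.500.
Mean = α·x_m/(α−1) = 3.7·5.5/2.7 = 7.537.
This is the posterior mode — the MAP estimate.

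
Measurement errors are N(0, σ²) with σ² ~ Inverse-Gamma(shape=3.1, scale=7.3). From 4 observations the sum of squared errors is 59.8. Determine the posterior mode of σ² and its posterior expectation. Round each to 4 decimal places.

MAP = 6.0984; posterior mean = 9.0732

Posterior: Inverse-Gamma(shape = 3.1+4/2 = 5.1, scale = 7.3+59.8/2 = 37.2).
Mode = β/(α+1) = 37.2/6.1 = 6.0984.
Mean = β/(α−1) = 37.2/4.1 = 9.0732.
The mean is pulled above the mode by the posterior's right skew.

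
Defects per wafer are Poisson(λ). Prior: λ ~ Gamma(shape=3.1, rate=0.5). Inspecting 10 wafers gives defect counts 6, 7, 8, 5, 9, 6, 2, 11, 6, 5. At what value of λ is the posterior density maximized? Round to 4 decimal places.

Σ counts = 65. Posterior: Gamma(shape = 3.1+65 = 68.1, rate = 0.5+10 = 10.5).
Mode = (α−1)/β = 67.1/10.5 = 6.3905.
Mean = α/β = 68.1/10.5 = 6.4857.
This is the posterior mode — the MAP estimate.

6.3905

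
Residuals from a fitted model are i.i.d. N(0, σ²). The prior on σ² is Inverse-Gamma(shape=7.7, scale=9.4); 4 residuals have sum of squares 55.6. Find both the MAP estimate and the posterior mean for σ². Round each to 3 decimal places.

MAP: 3.477. Posterior mean: 4.276.

Posterior: Inverse-Gamma(shape = 7.7+4/2 = 9.7, scale = 9.4+55.6/2 = 37.2).
Mode = β/(α+1) = 37.2/10.7 = 3.477.
Mean = β/(α−1) = 37.2/8.7 = 4.276.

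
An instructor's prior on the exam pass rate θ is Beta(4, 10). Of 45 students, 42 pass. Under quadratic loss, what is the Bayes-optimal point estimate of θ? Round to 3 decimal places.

0.780

Posterior: Beta(4+42, 10+3) = Beta(46, 13).
Mode = (46−1)/(46+13−2) = 45/57 = 0.789.
Mean = 46/(46+13) = 46/59 = 0.780.
Quadratic loss ⇒ the optimal estimator is the posterior mean.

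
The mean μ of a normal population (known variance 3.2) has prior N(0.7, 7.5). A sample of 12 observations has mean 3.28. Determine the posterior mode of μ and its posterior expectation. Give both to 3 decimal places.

MAP = 3.191, posterior mean = 3.191

Posterior for μ is Normal. Precision-weighted mean: (1/7.5·0.7 + 12/3.2·3.28) / (1/7.5 + 12/3.2) = 3.191.
A Normal posterior is symmetric, so mode = mean.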